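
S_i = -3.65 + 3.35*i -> [-3.65, -0.3, 3.05, 6.4, 9.75]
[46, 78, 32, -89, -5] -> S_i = Random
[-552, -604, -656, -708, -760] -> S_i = -552 + -52*i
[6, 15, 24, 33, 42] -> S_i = 6 + 9*i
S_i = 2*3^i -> [2, 6, 18, 54, 162]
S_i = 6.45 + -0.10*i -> [6.45, 6.35, 6.25, 6.15, 6.05]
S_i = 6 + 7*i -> [6, 13, 20, 27, 34]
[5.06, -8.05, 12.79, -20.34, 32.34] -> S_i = 5.06*(-1.59)^i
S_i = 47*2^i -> [47, 94, 188, 376, 752]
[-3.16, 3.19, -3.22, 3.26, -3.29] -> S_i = -3.16*(-1.01)^i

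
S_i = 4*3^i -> [4, 12, 36, 108, 324]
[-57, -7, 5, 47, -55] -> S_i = Random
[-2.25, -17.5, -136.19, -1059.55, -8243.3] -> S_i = -2.25*7.78^i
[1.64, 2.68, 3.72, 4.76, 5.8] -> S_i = 1.64 + 1.04*i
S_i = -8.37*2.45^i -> [-8.37, -20.51, -50.24, -123.09, -301.57]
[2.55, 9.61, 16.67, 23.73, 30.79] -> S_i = 2.55 + 7.06*i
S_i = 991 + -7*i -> [991, 984, 977, 970, 963]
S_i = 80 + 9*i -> [80, 89, 98, 107, 116]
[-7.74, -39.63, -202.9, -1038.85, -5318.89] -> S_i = -7.74*5.12^i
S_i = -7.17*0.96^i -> [-7.17, -6.88, -6.61, -6.34, -6.09]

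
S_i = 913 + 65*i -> [913, 978, 1043, 1108, 1173]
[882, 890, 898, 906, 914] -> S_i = 882 + 8*i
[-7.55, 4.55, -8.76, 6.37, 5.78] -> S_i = Random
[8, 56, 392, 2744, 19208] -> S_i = 8*7^i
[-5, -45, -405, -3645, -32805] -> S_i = -5*9^i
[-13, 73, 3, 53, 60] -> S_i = Random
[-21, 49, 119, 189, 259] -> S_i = -21 + 70*i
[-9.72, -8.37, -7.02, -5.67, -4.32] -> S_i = -9.72 + 1.35*i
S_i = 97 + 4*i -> [97, 101, 105, 109, 113]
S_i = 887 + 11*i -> [887, 898, 909, 920, 931]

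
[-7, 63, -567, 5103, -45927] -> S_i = -7*-9^i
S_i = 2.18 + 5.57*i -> [2.18, 7.75, 13.32, 18.89, 24.46]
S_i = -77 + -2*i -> [-77, -79, -81, -83, -85]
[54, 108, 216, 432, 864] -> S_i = 54*2^i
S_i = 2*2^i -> [2, 4, 8, 16, 32]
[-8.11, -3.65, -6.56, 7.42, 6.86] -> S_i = Random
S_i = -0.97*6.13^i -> [-0.97, -5.95, -36.45, -223.44, -1369.66]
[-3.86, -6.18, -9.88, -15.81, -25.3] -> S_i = -3.86*1.60^i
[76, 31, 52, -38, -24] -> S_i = Random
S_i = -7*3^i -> [-7, -21, -63, -189, -567]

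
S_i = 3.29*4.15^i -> [3.29, 13.65, 56.66, 235.15, 975.86]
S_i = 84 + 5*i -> [84, 89, 94, 99, 104]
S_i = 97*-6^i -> [97, -582, 3492, -20952, 125712]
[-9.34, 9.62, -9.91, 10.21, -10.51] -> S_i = -9.34*(-1.03)^i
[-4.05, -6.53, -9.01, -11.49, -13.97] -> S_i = -4.05 + -2.48*i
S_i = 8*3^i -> [8, 24, 72, 216, 648]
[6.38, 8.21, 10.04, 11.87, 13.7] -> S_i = 6.38 + 1.83*i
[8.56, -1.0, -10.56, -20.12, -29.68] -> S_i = 8.56 + -9.56*i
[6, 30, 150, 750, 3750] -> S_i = 6*5^i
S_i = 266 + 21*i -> [266, 287, 308, 329, 350]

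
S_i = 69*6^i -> [69, 414, 2484, 14904, 89424]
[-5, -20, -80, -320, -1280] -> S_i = -5*4^i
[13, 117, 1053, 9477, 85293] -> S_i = 13*9^i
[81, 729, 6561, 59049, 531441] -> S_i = 81*9^i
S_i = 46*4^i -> [46, 184, 736, 2944, 11776]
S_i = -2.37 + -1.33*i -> [-2.37, -3.7, -5.03, -6.36, -7.69]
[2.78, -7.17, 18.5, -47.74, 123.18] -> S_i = 2.78*(-2.58)^i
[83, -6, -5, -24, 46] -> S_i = Random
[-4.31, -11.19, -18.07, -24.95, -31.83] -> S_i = -4.31 + -6.88*i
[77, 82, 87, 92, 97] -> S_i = 77 + 5*i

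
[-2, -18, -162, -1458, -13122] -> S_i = -2*9^i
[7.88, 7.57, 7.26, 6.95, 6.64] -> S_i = 7.88 + -0.31*i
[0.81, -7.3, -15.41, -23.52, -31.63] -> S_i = 0.81 + -8.11*i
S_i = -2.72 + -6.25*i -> [-2.72, -8.97, -15.22, -21.47, -27.72]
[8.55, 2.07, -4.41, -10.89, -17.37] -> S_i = 8.55 + -6.48*i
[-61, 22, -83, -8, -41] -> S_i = Random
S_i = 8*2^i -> [8, 16, 32, 64, 128]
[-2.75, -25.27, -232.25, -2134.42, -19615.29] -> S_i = -2.75*9.19^i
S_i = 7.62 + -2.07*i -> [7.62, 5.55, 3.48, 1.41, -0.66]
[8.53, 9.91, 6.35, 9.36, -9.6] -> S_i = Random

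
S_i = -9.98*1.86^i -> [-9.98, -18.56, -34.53, -64.22, -119.45]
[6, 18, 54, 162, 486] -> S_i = 6*3^i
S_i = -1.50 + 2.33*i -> [-1.5, 0.83, 3.16, 5.49, 7.82]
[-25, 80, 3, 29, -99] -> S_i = Random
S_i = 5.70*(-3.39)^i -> [5.7, -19.32, 65.5, -222.06, 752.79]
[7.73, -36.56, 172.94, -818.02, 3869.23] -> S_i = 7.73*(-4.73)^i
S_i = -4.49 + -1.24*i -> [-4.49, -5.73, -6.97, -8.21, -9.45]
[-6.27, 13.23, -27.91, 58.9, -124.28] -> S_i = -6.27*(-2.11)^i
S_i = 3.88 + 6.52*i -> [3.88, 10.4, 16.92, 23.44, 29.96]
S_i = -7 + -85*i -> [-7, -92, -177, -262, -347]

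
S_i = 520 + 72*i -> [520, 592, 664, 736, 808]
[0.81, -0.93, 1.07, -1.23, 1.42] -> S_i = 0.81*(-1.15)^i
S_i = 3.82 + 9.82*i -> [3.82, 13.64, 23.46, 33.28, 43.1]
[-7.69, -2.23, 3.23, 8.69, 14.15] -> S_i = -7.69 + 5.46*i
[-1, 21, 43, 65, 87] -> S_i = -1 + 22*i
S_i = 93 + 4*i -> [93, 97, 101, 105, 109]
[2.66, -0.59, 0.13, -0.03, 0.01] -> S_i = 2.66*(-0.22)^i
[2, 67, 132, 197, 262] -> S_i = 2 + 65*i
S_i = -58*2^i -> [-58, -116, -232, -464, -928]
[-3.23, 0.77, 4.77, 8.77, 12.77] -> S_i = -3.23 + 4.00*i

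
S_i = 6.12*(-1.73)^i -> [6.12, -10.59, 18.32, -31.69, 54.82]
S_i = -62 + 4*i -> [-62, -58, -54, -50, -46]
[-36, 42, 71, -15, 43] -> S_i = Random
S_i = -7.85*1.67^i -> [-7.85, -13.11, -21.89, -36.56, -61.06]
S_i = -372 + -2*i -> [-372, -374, -376, -378, -380]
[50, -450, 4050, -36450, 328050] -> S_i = 50*-9^i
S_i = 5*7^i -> [5, 35, 245, 1715, 12005]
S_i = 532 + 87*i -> [532, 619, 706, 793, 880]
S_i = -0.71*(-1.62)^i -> [-0.71, 1.15, -1.86, 3.02, -4.89]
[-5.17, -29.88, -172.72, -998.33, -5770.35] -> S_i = -5.17*5.78^i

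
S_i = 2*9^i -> [2, 18, 162, 1458, 13122]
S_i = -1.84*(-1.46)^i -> [-1.84, 2.69, -3.92, 5.73, -8.36]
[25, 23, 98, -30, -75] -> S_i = Random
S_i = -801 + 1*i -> [-801, -800, -799, -798, -797]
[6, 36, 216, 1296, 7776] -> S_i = 6*6^i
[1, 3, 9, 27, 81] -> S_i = 1*3^i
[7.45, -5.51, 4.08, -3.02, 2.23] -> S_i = 7.45*(-0.74)^i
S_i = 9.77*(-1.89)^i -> [9.77, -18.47, 34.9, -65.96, 124.66]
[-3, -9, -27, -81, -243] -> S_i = -3*3^i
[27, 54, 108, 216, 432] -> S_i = 27*2^i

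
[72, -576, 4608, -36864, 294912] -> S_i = 72*-8^i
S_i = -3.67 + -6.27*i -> [-3.67, -9.94, -16.21, -22.48, -28.75]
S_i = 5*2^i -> [5, 10, 20, 40, 80]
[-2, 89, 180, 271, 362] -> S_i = -2 + 91*i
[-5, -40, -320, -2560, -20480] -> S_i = -5*8^i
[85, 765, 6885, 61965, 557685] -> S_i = 85*9^i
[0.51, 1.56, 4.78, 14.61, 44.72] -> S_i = 0.51*3.06^i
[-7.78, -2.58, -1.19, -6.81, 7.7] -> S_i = Random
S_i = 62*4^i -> [62, 248, 992, 3968, 15872]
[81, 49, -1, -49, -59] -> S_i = Random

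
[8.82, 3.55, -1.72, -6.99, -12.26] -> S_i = 8.82 + -5.27*i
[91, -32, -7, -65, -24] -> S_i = Random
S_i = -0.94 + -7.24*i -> [-0.94, -8.18, -15.42, -22.66, -29.9]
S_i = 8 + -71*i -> [8, -63, -134, -205, -276]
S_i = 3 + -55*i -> [3, -52, -107, -162, -217]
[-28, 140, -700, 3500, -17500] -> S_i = -28*-5^i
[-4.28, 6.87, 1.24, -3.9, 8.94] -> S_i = Random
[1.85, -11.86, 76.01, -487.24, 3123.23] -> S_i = 1.85*(-6.41)^i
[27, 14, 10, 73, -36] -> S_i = Random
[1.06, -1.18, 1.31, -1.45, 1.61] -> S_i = 1.06*(-1.11)^i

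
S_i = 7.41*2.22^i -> [7.41, 16.45, 36.52, 81.07, 179.98]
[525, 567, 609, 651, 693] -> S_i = 525 + 42*i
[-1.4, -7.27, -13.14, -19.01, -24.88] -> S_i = -1.40 + -5.87*i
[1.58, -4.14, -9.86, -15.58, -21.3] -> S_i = 1.58 + -5.72*i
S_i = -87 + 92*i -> [-87, 5, 97, 189, 281]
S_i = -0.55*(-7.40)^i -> [-0.55, 4.07, -30.12, 222.87, -1649.26]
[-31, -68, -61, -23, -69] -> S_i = Random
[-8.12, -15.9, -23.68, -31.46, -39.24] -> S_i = -8.12 + -7.78*i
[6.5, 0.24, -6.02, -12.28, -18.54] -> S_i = 6.50 + -6.26*i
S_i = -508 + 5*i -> [-508, -503, -498, -493, -488]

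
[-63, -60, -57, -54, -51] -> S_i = -63 + 3*i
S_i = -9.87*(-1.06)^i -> [-9.87, 10.46, -11.09, 11.76, -12.46]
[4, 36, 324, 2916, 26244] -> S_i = 4*9^i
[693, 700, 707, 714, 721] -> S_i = 693 + 7*i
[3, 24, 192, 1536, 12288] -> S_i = 3*8^i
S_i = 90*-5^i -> [90, -450, 2250, -11250, 56250]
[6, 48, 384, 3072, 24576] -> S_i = 6*8^i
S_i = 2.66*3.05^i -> [2.66, 8.11, 24.74, 75.47, 230.19]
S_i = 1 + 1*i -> [1, 2, 3, 4, 5]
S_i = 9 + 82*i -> [9, 91, 173, 255, 337]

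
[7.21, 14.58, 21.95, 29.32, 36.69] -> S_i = 7.21 + 7.37*i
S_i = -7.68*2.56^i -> [-7.68, -19.66, -50.33, -128.85, -329.85]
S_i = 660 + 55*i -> [660, 715, 770, 825, 880]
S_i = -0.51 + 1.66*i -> [-0.51, 1.15, 2.81, 4.47, 6.13]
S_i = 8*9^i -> [8, 72, 648, 5832, 52488]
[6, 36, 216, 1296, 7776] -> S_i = 6*6^i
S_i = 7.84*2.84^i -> [7.84, 22.27, 63.23, 179.59, 510.02]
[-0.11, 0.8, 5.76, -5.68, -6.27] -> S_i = Random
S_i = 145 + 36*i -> [145, 181, 217, 253, 289]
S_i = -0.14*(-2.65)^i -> [-0.14, 0.37, -0.98, 2.61, -6.9]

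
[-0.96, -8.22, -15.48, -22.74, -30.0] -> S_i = -0.96 + -7.26*i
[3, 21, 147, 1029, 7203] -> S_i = 3*7^i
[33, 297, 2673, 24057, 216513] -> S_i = 33*9^i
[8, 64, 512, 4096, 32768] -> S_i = 8*8^i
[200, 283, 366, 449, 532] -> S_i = 200 + 83*i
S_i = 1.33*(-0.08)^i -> [1.33, -0.11, 0.01, -0.0, 0.0]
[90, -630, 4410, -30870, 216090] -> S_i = 90*-7^i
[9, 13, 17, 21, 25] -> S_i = 9 + 4*i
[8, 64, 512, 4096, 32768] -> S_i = 8*8^i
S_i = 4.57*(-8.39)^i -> [4.57, -38.34, 321.69, -2699.0, 22644.57]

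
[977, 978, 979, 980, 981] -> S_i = 977 + 1*i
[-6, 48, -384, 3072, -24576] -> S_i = -6*-8^i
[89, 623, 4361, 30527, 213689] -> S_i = 89*7^i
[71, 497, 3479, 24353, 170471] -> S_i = 71*7^i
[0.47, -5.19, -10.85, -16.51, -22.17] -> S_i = 0.47 + -5.66*i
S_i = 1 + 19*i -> [1, 20, 39, 58, 77]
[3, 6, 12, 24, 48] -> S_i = 3*2^i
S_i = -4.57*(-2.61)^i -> [-4.57, 11.93, -31.13, 81.25, -212.07]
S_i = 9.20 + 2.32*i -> [9.2, 11.52, 13.84, 16.16, 18.48]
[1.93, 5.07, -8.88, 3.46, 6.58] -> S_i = Random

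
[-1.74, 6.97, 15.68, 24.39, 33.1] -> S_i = -1.74 + 8.71*i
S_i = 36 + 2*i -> [36, 38, 40, 42, 44]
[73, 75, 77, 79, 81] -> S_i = 73 + 2*i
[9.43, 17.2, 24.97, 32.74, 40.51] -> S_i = 9.43 + 7.77*i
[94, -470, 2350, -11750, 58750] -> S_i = 94*-5^i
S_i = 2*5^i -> [2, 10, 50, 250, 1250]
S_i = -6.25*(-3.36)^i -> [-6.25, 21.0, -70.56, 237.08, -796.59]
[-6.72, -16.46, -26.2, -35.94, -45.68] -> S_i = -6.72 + -9.74*i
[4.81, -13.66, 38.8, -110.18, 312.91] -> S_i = 4.81*(-2.84)^i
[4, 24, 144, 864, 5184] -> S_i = 4*6^i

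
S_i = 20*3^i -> [20, 60, 180, 540, 1620]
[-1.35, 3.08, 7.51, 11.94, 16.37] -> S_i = -1.35 + 4.43*i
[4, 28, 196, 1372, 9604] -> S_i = 4*7^i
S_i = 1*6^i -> [1, 6, 36, 216, 1296]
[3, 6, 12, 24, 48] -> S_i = 3*2^i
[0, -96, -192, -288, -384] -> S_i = 0 + -96*i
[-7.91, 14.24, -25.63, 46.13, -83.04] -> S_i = -7.91*(-1.80)^i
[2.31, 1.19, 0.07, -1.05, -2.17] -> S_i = 2.31 + -1.12*i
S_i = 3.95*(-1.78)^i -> [3.95, -7.03, 12.52, -22.28, 39.65]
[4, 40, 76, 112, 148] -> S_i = 4 + 36*i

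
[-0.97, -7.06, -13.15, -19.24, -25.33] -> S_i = -0.97 + -6.09*i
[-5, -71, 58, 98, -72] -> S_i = Random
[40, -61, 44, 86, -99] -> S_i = Random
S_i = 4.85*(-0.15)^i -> [4.85, -0.73, 0.11, -0.02, 0.0]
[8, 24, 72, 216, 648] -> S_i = 8*3^i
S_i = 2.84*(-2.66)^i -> [2.84, -7.55, 20.09, -53.45, 142.18]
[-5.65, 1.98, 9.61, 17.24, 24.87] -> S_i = -5.65 + 7.63*i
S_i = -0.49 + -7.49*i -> [-0.49, -7.98, -15.47, -22.96, -30.45]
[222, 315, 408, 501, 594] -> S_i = 222 + 93*i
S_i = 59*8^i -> [59, 472, 3776, 30208, 241664]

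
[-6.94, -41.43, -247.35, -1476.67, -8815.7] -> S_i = -6.94*5.97^i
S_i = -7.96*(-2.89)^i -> [-7.96, 23.0, -66.48, 192.14, -555.27]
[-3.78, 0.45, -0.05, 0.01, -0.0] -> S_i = -3.78*(-0.12)^i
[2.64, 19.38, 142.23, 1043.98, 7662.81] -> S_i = 2.64*7.34^i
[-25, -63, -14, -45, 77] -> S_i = Random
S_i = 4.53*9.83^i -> [4.53, 44.53, 437.73, 4302.88, 42297.26]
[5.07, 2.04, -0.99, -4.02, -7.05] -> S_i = 5.07 + -3.03*i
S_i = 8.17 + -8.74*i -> [8.17, -0.57, -9.31, -18.05, -26.79]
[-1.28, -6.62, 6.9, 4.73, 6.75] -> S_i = Random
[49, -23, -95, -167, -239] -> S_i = 49 + -72*i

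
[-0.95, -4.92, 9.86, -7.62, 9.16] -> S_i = Random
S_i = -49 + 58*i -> [-49, 9, 67, 125, 183]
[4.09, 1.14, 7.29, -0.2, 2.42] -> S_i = Random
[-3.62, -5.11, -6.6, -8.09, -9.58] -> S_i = -3.62 + -1.49*i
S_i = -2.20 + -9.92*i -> [-2.2, -12.12, -22.04, -31.96, -41.88]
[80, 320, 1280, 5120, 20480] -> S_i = 80*4^i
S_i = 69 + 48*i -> [69, 117, 165, 213, 261]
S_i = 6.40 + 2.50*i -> [6.4, 8.9, 11.4, 13.9, 16.4]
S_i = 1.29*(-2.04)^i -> [1.29, -2.63, 5.37, -10.95, 22.34]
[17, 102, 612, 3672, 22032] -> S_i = 17*6^i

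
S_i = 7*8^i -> [7, 56, 448, 3584, 28672]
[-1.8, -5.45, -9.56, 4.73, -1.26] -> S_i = Random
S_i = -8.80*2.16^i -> [-8.8, -19.01, -41.06, -88.68, -191.56]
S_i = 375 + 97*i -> [375, 472, 569, 666, 763]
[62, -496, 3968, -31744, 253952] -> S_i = 62*-8^i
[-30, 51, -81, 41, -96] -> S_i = Random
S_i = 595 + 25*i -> [595, 620, 645, 670, 695]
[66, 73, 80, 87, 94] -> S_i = 66 + 7*i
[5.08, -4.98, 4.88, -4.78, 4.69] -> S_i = 5.08*(-0.98)^i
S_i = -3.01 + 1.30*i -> [-3.01, -1.71, -0.41, 0.89, 2.19]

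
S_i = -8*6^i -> [-8, -48, -288, -1728, -10368]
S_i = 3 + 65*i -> [3, 68, 133, 198, 263]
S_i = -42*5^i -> [-42, -210, -1050, -5250, -26250]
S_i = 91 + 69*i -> [91, 160, 229, 298, 367]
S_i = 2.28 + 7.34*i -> [2.28, 9.62, 16.96, 24.3, 31.64]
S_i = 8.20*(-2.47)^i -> [8.2, -20.25, 50.03, -123.57, 305.21]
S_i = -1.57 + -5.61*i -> [-1.57, -7.18, -12.79, -18.4, -24.01]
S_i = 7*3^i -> [7, 21, 63, 189, 567]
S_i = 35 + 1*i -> [35, 36, 37, 38, 39]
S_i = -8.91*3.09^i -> [-8.91, -27.53, -85.07, -262.88, -812.29]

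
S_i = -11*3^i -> [-11, -33, -99, -297, -891]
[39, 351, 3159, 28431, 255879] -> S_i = 39*9^i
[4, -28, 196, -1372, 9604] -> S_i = 4*-7^i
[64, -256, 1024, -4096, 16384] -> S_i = 64*-4^i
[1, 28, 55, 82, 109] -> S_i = 1 + 27*i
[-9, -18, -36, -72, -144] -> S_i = -9*2^i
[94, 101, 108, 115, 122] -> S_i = 94 + 7*i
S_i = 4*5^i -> [4, 20, 100, 500, 2500]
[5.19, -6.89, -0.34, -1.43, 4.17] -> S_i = Random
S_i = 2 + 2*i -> [2, 4, 6, 8, 10]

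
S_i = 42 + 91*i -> [42, 133, 224, 315, 406]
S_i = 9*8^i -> [9, 72, 576, 4608, 36864]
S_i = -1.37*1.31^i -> [-1.37, -1.79, -2.35, -3.08, -4.03]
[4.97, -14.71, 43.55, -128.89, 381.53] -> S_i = 4.97*(-2.96)^i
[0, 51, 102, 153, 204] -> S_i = 0 + 51*i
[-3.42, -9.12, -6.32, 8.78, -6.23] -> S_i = Random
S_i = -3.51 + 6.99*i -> [-3.51, 3.48, 10.47, 17.46, 24.45]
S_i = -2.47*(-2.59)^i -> [-2.47, 6.4, -16.57, 42.91, -111.15]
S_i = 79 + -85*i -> [79, -6, -91, -176, -261]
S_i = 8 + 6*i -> [8, 14, 20, 26, 32]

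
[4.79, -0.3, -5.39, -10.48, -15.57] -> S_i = 4.79 + -5.09*i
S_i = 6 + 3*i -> [6, 9, 12, 15, 18]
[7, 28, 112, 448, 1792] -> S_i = 7*4^i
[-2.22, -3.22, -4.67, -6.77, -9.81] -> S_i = -2.22*1.45^i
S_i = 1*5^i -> [1, 5, 25, 125, 625]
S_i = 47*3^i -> [47, 141, 423, 1269, 3807]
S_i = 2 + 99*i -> [2, 101, 200, 299, 398]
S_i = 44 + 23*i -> [44, 67, 90, 113, 136]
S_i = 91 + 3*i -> [91, 94, 97, 100, 103]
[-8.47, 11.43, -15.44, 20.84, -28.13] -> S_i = -8.47*(-1.35)^i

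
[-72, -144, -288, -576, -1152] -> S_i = -72*2^i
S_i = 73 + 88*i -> [73, 161, 249, 337, 425]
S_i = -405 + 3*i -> [-405, -402, -399, -396, -393]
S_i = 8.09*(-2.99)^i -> [8.09, -24.19, 72.33, -216.25, 646.6]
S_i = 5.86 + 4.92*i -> [5.86, 10.78, 15.7, 20.62, 25.54]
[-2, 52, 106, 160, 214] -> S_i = -2 + 54*i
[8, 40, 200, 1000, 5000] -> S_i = 8*5^i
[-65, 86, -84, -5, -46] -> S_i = Random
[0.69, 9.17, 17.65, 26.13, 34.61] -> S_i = 0.69 + 8.48*i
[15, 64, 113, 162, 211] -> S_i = 15 + 49*i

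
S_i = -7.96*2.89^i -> [-7.96, -23.0, -66.48, -192.14, -555.27]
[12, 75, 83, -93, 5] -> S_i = Random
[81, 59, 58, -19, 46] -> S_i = Random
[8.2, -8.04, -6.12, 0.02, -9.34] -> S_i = Random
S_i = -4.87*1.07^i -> [-4.87, -5.21, -5.58, -5.97, -6.38]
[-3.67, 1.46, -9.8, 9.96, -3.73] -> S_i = Random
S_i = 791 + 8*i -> [791, 799, 807, 815, 823]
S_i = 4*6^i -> [4, 24, 144, 864, 5184]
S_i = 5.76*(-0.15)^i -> [5.76, -0.86, 0.13, -0.02, 0.0]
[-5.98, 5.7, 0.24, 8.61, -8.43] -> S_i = Random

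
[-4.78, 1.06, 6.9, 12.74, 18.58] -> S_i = -4.78 + 5.84*i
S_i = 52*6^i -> [52, 312, 1872, 11232, 67392]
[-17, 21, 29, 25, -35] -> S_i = Random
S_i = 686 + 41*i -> [686, 727, 768, 809, 850]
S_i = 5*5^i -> [5, 25, 125, 625, 3125]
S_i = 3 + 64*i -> [3, 67, 131, 195, 259]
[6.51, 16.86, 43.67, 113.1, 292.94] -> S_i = 6.51*2.59^i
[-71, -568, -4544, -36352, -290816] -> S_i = -71*8^i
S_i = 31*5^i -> [31, 155, 775, 3875, 19375]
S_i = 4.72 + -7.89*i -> [4.72, -3.17, -11.06, -18.95, -26.84]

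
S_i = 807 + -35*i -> [807, 772, 737, 702, 667]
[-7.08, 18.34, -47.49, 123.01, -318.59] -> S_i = -7.08*(-2.59)^i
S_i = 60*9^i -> [60, 540, 4860, 43740, 393660]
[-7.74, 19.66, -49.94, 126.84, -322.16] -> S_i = -7.74*(-2.54)^i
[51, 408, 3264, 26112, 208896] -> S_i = 51*8^i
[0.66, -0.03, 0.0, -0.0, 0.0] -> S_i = 0.66*(-0.05)^i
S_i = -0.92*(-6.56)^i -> [-0.92, 6.04, -39.59, 259.72, -1703.74]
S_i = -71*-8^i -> [-71, 568, -4544, 36352, -290816]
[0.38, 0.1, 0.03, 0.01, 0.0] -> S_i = 0.38*0.26^i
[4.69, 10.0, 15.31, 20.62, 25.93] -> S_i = 4.69 + 5.31*i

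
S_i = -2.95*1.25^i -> [-2.95, -3.69, -4.61, -5.76, -7.2]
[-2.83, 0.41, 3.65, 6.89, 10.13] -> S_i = -2.83 + 3.24*i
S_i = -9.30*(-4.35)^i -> [-9.3, 40.46, -175.98, 765.51, -3329.97]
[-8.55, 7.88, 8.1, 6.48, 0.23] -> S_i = Random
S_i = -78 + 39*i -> [-78, -39, 0, 39, 78]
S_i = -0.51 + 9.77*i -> [-0.51, 9.26, 19.03, 28.8, 38.57]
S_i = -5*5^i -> [-5, -25, -125, -625, -3125]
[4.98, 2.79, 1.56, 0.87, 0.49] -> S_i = 4.98*0.56^i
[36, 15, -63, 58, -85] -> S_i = Random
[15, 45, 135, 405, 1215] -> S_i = 15*3^i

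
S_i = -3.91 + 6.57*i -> [-3.91, 2.66, 9.23, 15.8, 22.37]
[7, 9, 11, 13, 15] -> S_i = 7 + 2*i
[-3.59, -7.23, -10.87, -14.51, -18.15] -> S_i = -3.59 + -3.64*i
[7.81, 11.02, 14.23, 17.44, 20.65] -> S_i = 7.81 + 3.21*i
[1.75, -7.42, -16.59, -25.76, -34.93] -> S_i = 1.75 + -9.17*i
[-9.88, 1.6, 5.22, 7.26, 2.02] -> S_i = Random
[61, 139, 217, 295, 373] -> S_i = 61 + 78*i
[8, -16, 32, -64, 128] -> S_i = 8*-2^i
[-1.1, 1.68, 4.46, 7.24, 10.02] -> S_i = -1.10 + 2.78*i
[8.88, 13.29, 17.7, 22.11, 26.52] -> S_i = 8.88 + 4.41*i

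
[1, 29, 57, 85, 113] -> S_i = 1 + 28*i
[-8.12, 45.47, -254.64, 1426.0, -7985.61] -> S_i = -8.12*(-5.60)^i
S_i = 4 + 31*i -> [4, 35, 66, 97, 128]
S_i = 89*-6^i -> [89, -534, 3204, -19224, 115344]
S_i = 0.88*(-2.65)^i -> [0.88, -2.33, 6.18, -16.38, 43.4]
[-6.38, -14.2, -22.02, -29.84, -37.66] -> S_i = -6.38 + -7.82*i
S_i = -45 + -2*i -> [-45, -47, -49, -51, -53]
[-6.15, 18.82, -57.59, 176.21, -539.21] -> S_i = -6.15*(-3.06)^i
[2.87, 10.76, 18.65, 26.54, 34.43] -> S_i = 2.87 + 7.89*i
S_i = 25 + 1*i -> [25, 26, 27, 28, 29]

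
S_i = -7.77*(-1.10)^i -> [-7.77, 8.55, -9.4, 10.34, -11.38]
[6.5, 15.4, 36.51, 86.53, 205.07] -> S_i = 6.50*2.37^i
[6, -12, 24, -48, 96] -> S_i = 6*-2^i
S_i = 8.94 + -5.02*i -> [8.94, 3.92, -1.1, -6.12, -11.14]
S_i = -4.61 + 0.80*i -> [-4.61, -3.81, -3.01, -2.21, -1.41]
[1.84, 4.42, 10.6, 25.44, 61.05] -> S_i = 1.84*2.40^i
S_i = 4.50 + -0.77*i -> [4.5, 3.73, 2.96, 2.19, 1.42]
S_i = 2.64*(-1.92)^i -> [2.64, -5.07, 9.73, -18.69, 35.88]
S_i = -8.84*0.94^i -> [-8.84, -8.31, -7.81, -7.34, -6.9]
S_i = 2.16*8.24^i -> [2.16, 17.8, 146.66, 1208.47, 9957.78]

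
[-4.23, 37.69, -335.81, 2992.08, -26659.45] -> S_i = -4.23*(-8.91)^i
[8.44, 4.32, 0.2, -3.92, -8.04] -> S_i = 8.44 + -4.12*i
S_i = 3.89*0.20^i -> [3.89, 0.78, 0.16, 0.03, 0.01]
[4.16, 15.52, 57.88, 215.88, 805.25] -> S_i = 4.16*3.73^i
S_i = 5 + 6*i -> [5, 11, 17, 23, 29]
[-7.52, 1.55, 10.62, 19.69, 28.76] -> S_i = -7.52 + 9.07*i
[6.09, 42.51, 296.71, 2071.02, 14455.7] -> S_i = 6.09*6.98^i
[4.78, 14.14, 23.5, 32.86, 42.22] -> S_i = 4.78 + 9.36*i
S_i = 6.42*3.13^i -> [6.42, 20.09, 62.9, 196.86, 616.19]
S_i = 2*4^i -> [2, 8, 32, 128, 512]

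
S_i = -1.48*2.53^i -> [-1.48, -3.74, -9.47, -23.97, -60.64]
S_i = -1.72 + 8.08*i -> [-1.72, 6.36, 14.44, 22.52, 30.6]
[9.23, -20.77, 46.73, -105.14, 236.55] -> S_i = 9.23*(-2.25)^i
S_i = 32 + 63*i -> [32, 95, 158, 221, 284]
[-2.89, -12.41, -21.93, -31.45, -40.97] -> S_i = -2.89 + -9.52*i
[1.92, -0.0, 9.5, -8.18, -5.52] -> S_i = Random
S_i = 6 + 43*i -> [6, 49, 92, 135, 178]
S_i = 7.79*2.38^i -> [7.79, 18.54, 44.13, 105.02, 249.95]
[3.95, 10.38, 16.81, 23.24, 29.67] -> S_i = 3.95 + 6.43*i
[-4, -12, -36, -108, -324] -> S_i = -4*3^i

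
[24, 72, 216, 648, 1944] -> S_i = 24*3^i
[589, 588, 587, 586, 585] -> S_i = 589 + -1*i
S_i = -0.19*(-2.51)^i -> [-0.19, 0.48, -1.2, 3.0, -7.54]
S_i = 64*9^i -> [64, 576, 5184, 46656, 419904]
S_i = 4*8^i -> [4, 32, 256, 2048, 16384]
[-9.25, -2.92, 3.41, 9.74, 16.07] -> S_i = -9.25 + 6.33*i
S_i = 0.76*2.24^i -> [0.76, 1.7, 3.81, 8.54, 19.13]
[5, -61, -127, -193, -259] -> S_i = 5 + -66*i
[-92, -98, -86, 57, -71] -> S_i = Random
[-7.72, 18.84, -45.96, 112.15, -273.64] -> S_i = -7.72*(-2.44)^i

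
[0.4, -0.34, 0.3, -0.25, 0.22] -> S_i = 0.40*(-0.86)^i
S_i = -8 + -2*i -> [-8, -10, -12, -14, -16]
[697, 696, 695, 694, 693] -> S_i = 697 + -1*i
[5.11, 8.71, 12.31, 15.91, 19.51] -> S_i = 5.11 + 3.60*i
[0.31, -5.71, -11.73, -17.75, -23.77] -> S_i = 0.31 + -6.02*i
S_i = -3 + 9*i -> [-3, 6, 15, 24, 33]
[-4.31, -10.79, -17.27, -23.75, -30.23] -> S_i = -4.31 + -6.48*i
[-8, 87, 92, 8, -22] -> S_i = Random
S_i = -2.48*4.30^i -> [-2.48, -10.66, -45.86, -197.18, -847.86]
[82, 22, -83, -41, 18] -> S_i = Random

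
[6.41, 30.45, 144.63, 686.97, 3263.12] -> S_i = 6.41*4.75^i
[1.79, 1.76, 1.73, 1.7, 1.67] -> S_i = 1.79 + -0.03*i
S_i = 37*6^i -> [37, 222, 1332, 7992, 47952]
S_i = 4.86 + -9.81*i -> [4.86, -4.95, -14.76, -24.57, -34.38]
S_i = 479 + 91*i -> [479, 570, 661, 752, 843]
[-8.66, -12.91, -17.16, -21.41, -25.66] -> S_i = -8.66 + -4.25*i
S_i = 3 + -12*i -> [3, -9, -21, -33, -45]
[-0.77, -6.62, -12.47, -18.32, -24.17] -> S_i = -0.77 + -5.85*i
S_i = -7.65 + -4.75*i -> [-7.65, -12.4, -17.15, -21.9, -26.65]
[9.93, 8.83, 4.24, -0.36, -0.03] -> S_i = Random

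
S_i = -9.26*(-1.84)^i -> [-9.26, 17.04, -31.35, 57.69, -106.14]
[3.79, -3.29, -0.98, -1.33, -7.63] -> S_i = Random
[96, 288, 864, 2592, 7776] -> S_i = 96*3^i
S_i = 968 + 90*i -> [968, 1058, 1148, 1238, 1328]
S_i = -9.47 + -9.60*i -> [-9.47, -19.07, -28.67, -38.27, -47.87]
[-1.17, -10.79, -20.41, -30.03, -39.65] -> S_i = -1.17 + -9.62*i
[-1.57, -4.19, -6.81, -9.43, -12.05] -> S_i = -1.57 + -2.62*i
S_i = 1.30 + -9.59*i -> [1.3, -8.29, -17.88, -27.47, -37.06]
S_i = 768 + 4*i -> [768, 772, 776, 780, 784]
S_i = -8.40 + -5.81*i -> [-8.4, -14.21, -20.02, -25.83, -31.64]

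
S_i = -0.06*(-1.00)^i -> [-0.06, 0.06, -0.06, 0.06, -0.06]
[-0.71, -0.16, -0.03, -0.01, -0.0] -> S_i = -0.71*0.22^i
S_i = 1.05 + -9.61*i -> [1.05, -8.56, -18.17, -27.78, -37.39]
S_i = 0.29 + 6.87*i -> [0.29, 7.16, 14.03, 20.9, 27.77]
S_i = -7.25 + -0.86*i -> [-7.25, -8.11, -8.97, -9.83, -10.69]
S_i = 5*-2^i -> [5, -10, 20, -40, 80]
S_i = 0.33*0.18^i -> [0.33, 0.06, 0.01, 0.0, 0.0]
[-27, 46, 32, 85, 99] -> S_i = Random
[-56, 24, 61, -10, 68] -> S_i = Random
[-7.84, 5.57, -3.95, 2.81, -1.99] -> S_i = -7.84*(-0.71)^i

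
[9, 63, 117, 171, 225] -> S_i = 9 + 54*i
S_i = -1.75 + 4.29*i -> [-1.75, 2.54, 6.83, 11.12, 15.41]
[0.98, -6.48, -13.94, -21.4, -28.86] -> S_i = 0.98 + -7.46*i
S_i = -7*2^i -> [-7, -14, -28, -56, -112]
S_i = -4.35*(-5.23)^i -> [-4.35, 22.75, -118.99, 622.29, -3254.59]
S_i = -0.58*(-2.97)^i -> [-0.58, 1.72, -5.12, 15.19, -45.13]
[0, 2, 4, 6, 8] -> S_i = 0 + 2*i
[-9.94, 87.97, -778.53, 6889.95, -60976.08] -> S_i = -9.94*(-8.85)^i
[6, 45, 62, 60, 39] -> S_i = Random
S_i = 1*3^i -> [1, 3, 9, 27, 81]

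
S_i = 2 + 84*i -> [2, 86, 170, 254, 338]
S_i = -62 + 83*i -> [-62, 21, 104, 187, 270]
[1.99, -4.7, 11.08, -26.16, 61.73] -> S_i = 1.99*(-2.36)^i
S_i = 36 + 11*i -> [36, 47, 58, 69, 80]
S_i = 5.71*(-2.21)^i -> [5.71, -12.62, 27.89, -61.63, 136.21]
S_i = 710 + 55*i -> [710, 765, 820, 875, 930]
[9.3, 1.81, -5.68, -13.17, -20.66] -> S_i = 9.30 + -7.49*i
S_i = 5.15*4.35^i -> [5.15, 22.4, 97.45, 423.91, 1844.01]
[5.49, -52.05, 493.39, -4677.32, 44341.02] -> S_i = 5.49*(-9.48)^i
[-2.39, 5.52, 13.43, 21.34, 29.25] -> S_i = -2.39 + 7.91*i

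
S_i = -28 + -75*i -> [-28, -103, -178, -253, -328]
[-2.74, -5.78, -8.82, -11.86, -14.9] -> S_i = -2.74 + -3.04*i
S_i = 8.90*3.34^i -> [8.9, 29.73, 99.28, 331.61, 1107.58]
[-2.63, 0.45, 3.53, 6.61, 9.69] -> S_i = -2.63 + 3.08*i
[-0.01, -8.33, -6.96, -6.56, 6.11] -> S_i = Random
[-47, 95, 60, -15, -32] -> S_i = Random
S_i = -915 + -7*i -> [-915, -922, -929, -936, -943]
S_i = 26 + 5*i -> [26, 31, 36, 41, 46]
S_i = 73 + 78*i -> [73, 151, 229, 307, 385]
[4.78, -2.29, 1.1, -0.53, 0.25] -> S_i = 4.78*(-0.48)^i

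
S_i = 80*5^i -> [80, 400, 2000, 10000, 50000]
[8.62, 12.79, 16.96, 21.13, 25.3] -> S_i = 8.62 + 4.17*i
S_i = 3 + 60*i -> [3, 63, 123, 183, 243]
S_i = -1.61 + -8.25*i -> [-1.61, -9.86, -18.11, -26.36, -34.61]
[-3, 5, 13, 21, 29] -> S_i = -3 + 8*i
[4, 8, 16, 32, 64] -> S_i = 4*2^i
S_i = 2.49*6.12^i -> [2.49, 15.24, 93.26, 570.76, 3493.05]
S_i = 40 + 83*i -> [40, 123, 206, 289, 372]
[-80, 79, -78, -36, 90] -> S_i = Random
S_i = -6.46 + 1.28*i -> [-6.46, -5.18, -3.9, -2.62, -1.34]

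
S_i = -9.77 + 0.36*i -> [-9.77, -9.41, -9.05, -8.69, -8.33]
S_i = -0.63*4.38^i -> [-0.63, -2.76, -12.09, -52.94, -231.87]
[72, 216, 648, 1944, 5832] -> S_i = 72*3^i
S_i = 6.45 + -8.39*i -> [6.45, -1.94, -10.33, -18.72, -27.11]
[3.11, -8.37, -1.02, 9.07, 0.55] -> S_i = Random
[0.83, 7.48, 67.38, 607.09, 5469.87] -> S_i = 0.83*9.01^i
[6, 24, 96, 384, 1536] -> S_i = 6*4^i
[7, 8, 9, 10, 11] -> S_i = 7 + 1*i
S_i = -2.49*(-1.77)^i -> [-2.49, 4.41, -7.8, 13.81, -24.44]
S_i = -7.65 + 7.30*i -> [-7.65, -0.35, 6.95, 14.25, 21.55]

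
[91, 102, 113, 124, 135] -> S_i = 91 + 11*i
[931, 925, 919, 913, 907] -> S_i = 931 + -6*i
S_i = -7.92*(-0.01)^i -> [-7.92, 0.08, -0.0, 0.0, -0.0]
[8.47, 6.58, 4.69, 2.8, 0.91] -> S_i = 8.47 + -1.89*i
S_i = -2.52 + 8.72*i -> [-2.52, 6.2, 14.92, 23.64, 32.36]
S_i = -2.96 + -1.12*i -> [-2.96, -4.08, -5.2, -6.32, -7.44]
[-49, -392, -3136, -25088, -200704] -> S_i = -49*8^i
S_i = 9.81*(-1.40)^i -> [9.81, -13.73, 19.23, -26.92, 37.69]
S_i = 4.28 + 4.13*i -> [4.28, 8.41, 12.54, 16.67, 20.8]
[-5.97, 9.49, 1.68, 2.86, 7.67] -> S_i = Random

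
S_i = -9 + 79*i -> [-9, 70, 149, 228, 307]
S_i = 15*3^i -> [15, 45, 135, 405, 1215]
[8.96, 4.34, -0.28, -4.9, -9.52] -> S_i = 8.96 + -4.62*i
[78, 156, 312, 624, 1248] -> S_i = 78*2^i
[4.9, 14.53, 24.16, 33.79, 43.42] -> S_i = 4.90 + 9.63*i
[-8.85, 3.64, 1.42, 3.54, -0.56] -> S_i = Random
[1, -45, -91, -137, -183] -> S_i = 1 + -46*i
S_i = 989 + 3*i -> [989, 992, 995, 998, 1001]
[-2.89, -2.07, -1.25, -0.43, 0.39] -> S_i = -2.89 + 0.82*i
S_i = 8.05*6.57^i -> [8.05, 52.89, 347.48, 2282.93, 14998.83]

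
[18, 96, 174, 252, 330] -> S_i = 18 + 78*i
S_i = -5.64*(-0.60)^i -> [-5.64, 3.38, -2.03, 1.22, -0.73]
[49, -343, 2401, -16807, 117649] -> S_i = 49*-7^i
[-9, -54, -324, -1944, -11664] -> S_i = -9*6^i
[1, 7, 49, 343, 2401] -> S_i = 1*7^i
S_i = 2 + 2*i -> [2, 4, 6, 8, 10]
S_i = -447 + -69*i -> [-447, -516, -585, -654, -723]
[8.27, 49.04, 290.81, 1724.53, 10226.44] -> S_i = 8.27*5.93^i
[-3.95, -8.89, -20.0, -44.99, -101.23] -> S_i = -3.95*2.25^i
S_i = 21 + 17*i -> [21, 38, 55, 72, 89]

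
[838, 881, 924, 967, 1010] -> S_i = 838 + 43*i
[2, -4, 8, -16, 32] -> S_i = 2*-2^i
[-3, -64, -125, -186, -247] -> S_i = -3 + -61*i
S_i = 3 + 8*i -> [3, 11, 19, 27, 35]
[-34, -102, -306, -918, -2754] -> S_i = -34*3^i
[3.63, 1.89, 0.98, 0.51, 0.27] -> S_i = 3.63*0.52^i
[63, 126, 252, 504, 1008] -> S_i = 63*2^i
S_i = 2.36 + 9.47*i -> [2.36, 11.83, 21.3, 30.77, 40.24]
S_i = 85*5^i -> [85, 425, 2125, 10625, 53125]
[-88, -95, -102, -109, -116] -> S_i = -88 + -7*i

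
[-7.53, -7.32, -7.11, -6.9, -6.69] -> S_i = -7.53 + 0.21*i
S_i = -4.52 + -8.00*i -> [-4.52, -12.52, -20.52, -28.52, -36.52]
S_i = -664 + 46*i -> [-664, -618, -572, -526, -480]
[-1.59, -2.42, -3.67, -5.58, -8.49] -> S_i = -1.59*1.52^i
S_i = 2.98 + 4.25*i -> [2.98, 7.23, 11.48, 15.73, 19.98]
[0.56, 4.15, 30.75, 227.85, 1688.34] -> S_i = 0.56*7.41^i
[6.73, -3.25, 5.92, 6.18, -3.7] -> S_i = Random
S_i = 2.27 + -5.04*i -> [2.27, -2.77, -7.81, -12.85, -17.89]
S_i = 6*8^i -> [6, 48, 384, 3072, 24576]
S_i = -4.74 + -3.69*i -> [-4.74, -8.43, -12.12, -15.81, -19.5]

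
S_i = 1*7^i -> [1, 7, 49, 343, 2401]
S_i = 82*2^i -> [82, 164, 328, 656, 1312]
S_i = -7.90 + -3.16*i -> [-7.9, -11.06, -14.22, -17.38, -20.54]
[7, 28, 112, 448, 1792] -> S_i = 7*4^i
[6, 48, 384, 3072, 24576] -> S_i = 6*8^i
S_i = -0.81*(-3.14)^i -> [-0.81, 2.54, -7.99, 25.08, -78.74]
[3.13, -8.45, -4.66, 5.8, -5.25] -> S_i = Random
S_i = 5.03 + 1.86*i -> [5.03, 6.89, 8.75, 10.61, 12.47]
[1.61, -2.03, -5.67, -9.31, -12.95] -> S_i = 1.61 + -3.64*i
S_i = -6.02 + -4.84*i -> [-6.02, -10.86, -15.7, -20.54, -25.38]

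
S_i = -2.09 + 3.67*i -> [-2.09, 1.58, 5.25, 8.92, 12.59]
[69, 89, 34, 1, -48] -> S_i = Random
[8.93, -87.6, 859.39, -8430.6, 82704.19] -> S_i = 8.93*(-9.81)^i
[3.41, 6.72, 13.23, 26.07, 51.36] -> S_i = 3.41*1.97^i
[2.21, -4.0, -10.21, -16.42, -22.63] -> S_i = 2.21 + -6.21*i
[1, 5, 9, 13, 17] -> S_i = 1 + 4*i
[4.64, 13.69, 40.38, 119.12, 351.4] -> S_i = 4.64*2.95^i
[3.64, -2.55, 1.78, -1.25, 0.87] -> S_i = 3.64*(-0.70)^i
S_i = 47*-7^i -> [47, -329, 2303, -16121, 112847]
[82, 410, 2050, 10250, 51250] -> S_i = 82*5^i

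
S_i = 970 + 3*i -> [970, 973, 976, 979, 982]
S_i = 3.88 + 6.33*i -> [3.88, 10.21, 16.54, 22.87, 29.2]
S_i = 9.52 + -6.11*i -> [9.52, 3.41, -2.7, -8.81, -14.92]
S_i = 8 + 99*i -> [8, 107, 206, 305, 404]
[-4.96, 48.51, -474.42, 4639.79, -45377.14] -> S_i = -4.96*(-9.78)^i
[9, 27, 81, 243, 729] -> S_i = 9*3^i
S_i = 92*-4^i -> [92, -368, 1472, -5888, 23552]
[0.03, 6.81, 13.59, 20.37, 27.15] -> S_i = 0.03 + 6.78*i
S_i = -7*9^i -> [-7, -63, -567, -5103, -45927]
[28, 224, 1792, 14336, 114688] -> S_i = 28*8^i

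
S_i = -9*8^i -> [-9, -72, -576, -4608, -36864]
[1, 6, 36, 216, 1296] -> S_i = 1*6^i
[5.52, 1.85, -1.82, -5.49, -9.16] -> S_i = 5.52 + -3.67*i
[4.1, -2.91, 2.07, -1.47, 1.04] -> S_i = 4.10*(-0.71)^i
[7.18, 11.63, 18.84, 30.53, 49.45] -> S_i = 7.18*1.62^i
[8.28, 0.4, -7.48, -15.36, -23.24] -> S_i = 8.28 + -7.88*i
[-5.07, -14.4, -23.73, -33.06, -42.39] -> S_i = -5.07 + -9.33*i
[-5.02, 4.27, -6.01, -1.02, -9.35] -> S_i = Random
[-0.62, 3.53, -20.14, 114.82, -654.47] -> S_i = -0.62*(-5.70)^i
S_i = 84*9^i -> [84, 756, 6804, 61236, 551124]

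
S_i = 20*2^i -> [20, 40, 80, 160, 320]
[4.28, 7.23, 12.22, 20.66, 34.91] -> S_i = 4.28*1.69^i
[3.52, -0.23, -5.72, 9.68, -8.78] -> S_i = Random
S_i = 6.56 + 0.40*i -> [6.56, 6.96, 7.36, 7.76, 8.16]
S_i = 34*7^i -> [34, 238, 1666, 11662, 81634]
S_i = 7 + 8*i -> [7, 15, 23, 31, 39]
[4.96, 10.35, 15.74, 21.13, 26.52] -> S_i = 4.96 + 5.39*i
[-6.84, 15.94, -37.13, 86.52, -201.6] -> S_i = -6.84*(-2.33)^i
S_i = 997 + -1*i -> [997, 996, 995, 994, 993]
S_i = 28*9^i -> [28, 252, 2268, 20412, 183708]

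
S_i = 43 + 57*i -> [43, 100, 157, 214, 271]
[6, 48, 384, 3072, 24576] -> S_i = 6*8^i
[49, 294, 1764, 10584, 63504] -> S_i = 49*6^i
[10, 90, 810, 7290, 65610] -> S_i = 10*9^i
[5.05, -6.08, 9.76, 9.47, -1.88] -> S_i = Random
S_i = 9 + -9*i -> [9, 0, -9, -18, -27]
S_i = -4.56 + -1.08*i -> [-4.56, -5.64, -6.72, -7.8, -8.88]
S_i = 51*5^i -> [51, 255, 1275, 6375, 31875]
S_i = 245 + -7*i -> [245, 238, 231, 224, 217]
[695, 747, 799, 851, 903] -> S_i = 695 + 52*i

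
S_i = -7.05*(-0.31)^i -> [-7.05, 2.19, -0.68, 0.21, -0.07]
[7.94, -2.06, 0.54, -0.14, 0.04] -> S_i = 7.94*(-0.26)^i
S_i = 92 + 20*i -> [92, 112, 132, 152, 172]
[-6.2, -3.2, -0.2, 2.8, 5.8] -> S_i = -6.20 + 3.00*i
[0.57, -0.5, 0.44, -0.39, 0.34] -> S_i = 0.57*(-0.88)^i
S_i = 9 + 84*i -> [9, 93, 177, 261, 345]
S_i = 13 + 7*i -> [13, 20, 27, 34, 41]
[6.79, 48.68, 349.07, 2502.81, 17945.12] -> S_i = 6.79*7.17^i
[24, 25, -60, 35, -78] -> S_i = Random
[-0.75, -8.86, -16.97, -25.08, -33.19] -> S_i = -0.75 + -8.11*i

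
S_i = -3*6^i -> [-3, -18, -108, -648, -3888]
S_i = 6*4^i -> [6, 24, 96, 384, 1536]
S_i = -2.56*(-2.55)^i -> [-2.56, 6.53, -16.65, 42.45, -108.24]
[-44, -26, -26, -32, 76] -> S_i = Random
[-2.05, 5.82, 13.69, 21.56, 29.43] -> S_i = -2.05 + 7.87*i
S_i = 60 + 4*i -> [60, 64, 68, 72, 76]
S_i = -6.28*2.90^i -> [-6.28, -18.21, -52.81, -153.16, -444.17]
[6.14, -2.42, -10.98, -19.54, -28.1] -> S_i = 6.14 + -8.56*i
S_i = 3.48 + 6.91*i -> [3.48, 10.39, 17.3, 24.21, 31.12]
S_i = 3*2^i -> [3, 6, 12, 24, 48]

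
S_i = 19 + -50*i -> [19, -31, -81, -131, -181]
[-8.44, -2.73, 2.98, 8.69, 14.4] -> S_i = -8.44 + 5.71*i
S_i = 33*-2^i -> [33, -66, 132, -264, 528]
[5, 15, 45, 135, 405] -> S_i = 5*3^i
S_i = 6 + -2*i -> [6, 4, 2, 0, -2]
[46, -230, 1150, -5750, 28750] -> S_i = 46*-5^i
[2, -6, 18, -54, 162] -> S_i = 2*-3^i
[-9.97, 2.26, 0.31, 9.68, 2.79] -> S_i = Random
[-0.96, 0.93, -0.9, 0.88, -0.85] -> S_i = -0.96*(-0.97)^i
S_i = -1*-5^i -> [-1, 5, -25, 125, -625]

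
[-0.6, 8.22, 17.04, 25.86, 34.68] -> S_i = -0.60 + 8.82*i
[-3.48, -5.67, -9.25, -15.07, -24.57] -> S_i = -3.48*1.63^i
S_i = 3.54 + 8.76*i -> [3.54, 12.3, 21.06, 29.82, 38.58]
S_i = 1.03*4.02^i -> [1.03, 4.14, 16.65, 66.91, 268.99]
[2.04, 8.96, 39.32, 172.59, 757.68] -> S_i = 2.04*4.39^i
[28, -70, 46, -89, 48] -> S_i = Random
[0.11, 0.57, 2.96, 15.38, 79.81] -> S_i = 0.11*5.19^i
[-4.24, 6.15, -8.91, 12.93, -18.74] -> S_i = -4.24*(-1.45)^i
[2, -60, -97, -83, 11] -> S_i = Random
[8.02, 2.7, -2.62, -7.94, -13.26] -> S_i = 8.02 + -5.32*i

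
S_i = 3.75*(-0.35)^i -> [3.75, -1.31, 0.46, -0.16, 0.06]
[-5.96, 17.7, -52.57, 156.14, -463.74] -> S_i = -5.96*(-2.97)^i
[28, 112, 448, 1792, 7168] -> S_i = 28*4^i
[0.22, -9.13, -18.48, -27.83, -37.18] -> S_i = 0.22 + -9.35*i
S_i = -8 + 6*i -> [-8, -2, 4, 10, 16]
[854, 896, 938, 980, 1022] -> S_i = 854 + 42*i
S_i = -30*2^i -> [-30, -60, -120, -240, -480]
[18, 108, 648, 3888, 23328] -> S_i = 18*6^i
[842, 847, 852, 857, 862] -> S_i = 842 + 5*i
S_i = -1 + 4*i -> [-1, 3, 7, 11, 15]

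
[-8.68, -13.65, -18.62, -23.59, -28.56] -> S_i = -8.68 + -4.97*i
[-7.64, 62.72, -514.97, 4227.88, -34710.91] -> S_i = -7.64*(-8.21)^i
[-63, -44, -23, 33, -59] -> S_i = Random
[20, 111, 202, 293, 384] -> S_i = 20 + 91*i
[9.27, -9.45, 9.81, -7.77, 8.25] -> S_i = Random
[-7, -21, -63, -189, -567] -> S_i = -7*3^i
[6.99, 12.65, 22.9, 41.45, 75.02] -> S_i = 6.99*1.81^i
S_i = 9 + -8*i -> [9, 1, -7, -15, -23]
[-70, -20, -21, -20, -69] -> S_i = Random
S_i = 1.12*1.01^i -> [1.12, 1.13, 1.14, 1.15, 1.17]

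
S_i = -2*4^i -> [-2, -8, -32, -128, -512]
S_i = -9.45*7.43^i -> [-9.45, -70.21, -521.69, -3876.13, -28799.64]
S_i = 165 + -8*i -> [165, 157, 149, 141, 133]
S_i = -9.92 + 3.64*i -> [-9.92, -6.28, -2.64, 1.0, 4.64]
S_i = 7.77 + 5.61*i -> [7.77, 13.38, 18.99, 24.6, 30.21]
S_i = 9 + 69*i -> [9, 78, 147, 216, 285]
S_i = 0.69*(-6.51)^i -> [0.69, -4.49, 29.24, -190.37, 1239.29]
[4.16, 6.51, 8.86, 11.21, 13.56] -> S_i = 4.16 + 2.35*i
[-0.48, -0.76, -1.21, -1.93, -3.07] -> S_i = -0.48*1.59^i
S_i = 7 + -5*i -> [7, 2, -3, -8, -13]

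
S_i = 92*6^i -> [92, 552, 3312, 19872, 119232]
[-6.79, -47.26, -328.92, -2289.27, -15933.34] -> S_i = -6.79*6.96^i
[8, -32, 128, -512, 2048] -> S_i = 8*-4^i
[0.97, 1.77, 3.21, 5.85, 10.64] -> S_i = 0.97*1.82^i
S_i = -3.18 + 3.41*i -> [-3.18, 0.23, 3.64, 7.05, 10.46]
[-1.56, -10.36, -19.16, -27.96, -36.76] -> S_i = -1.56 + -8.80*i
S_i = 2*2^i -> [2, 4, 8, 16, 32]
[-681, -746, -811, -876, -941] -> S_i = -681 + -65*i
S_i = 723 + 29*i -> [723, 752, 781, 810, 839]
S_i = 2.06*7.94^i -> [2.06, 16.36, 129.87, 1031.17, 8187.46]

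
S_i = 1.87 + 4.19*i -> [1.87, 6.06, 10.25, 14.44, 18.63]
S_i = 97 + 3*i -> [97, 100, 103, 106, 109]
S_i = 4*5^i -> [4, 20, 100, 500, 2500]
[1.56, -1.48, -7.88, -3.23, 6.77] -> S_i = Random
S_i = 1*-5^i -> [1, -5, 25, -125, 625]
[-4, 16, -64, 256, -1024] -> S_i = -4*-4^i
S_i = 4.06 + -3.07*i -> [4.06, 0.99, -2.08, -5.15, -8.22]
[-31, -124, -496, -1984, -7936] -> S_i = -31*4^i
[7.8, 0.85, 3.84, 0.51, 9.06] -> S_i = Random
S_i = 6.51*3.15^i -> [6.51, 20.51, 64.6, 203.48, 640.95]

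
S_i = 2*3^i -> [2, 6, 18, 54, 162]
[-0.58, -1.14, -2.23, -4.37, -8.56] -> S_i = -0.58*1.96^i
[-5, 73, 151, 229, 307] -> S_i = -5 + 78*i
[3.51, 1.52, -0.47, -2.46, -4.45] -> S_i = 3.51 + -1.99*i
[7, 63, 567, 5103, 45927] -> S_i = 7*9^i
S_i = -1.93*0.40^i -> [-1.93, -0.77, -0.31, -0.12, -0.05]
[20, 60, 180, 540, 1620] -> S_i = 20*3^i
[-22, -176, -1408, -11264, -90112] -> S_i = -22*8^i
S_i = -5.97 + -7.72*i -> [-5.97, -13.69, -21.41, -29.13, -36.85]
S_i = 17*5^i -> [17, 85, 425, 2125, 10625]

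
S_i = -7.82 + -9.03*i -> [-7.82, -16.85, -25.88, -34.91, -43.94]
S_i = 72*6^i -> [72, 432, 2592, 15552, 93312]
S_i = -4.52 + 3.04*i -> [-4.52, -1.48, 1.56, 4.6, 7.64]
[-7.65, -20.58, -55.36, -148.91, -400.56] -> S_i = -7.65*2.69^i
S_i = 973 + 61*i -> [973, 1034, 1095, 1156, 1217]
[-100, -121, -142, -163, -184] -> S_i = -100 + -21*i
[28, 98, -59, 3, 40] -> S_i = Random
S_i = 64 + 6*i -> [64, 70, 76, 82, 88]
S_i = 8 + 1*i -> [8, 9, 10, 11, 12]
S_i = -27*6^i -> [-27, -162, -972, -5832, -34992]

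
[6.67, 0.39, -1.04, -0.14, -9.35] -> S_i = Random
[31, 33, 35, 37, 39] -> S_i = 31 + 2*i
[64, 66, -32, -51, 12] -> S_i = Random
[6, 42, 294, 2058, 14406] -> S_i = 6*7^i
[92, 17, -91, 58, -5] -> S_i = Random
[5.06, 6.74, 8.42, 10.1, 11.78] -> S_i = 5.06 + 1.68*i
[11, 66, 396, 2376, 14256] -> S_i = 11*6^i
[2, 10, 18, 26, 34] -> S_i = 2 + 8*i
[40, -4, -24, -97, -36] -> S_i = Random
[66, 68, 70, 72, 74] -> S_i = 66 + 2*i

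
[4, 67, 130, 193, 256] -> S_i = 4 + 63*i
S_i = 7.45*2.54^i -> [7.45, 18.92, 48.06, 122.08, 310.09]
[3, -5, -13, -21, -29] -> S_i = 3 + -8*i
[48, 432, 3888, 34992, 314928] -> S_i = 48*9^i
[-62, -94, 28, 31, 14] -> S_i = Random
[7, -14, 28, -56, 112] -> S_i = 7*-2^i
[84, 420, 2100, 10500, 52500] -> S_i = 84*5^i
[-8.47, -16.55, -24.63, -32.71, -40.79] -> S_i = -8.47 + -8.08*i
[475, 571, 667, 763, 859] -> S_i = 475 + 96*i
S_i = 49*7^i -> [49, 343, 2401, 16807, 117649]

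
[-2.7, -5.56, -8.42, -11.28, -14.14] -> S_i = -2.70 + -2.86*i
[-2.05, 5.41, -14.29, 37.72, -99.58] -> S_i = -2.05*(-2.64)^i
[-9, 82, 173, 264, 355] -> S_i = -9 + 91*i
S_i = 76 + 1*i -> [76, 77, 78, 79, 80]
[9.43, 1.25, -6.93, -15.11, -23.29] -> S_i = 9.43 + -8.18*i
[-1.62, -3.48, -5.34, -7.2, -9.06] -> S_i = -1.62 + -1.86*i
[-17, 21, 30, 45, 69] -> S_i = Random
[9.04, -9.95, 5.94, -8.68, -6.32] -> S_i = Random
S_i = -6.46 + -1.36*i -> [-6.46, -7.82, -9.18, -10.54, -11.9]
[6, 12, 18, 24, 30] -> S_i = 6 + 6*i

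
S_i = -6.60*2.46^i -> [-6.6, -16.24, -39.94, -98.25, -241.7]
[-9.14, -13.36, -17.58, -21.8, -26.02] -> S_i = -9.14 + -4.22*i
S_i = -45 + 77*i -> [-45, 32, 109, 186, 263]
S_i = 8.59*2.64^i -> [8.59, 22.68, 59.87, 158.05, 417.26]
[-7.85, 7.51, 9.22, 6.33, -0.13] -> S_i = Random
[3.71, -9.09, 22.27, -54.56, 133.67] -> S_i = 3.71*(-2.45)^i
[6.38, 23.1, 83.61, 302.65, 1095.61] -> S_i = 6.38*3.62^i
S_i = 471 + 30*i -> [471, 501, 531, 561, 591]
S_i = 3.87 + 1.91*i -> [3.87, 5.78, 7.69, 9.6, 11.51]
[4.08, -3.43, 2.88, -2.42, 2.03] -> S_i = 4.08*(-0.84)^i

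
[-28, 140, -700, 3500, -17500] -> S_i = -28*-5^i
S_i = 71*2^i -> [71, 142, 284, 568, 1136]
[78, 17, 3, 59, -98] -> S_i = Random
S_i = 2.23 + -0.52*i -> [2.23, 1.71, 1.19, 0.67, 0.15]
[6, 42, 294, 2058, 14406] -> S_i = 6*7^i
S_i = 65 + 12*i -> [65, 77, 89, 101, 113]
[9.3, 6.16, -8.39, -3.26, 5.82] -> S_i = Random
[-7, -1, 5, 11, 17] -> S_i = -7 + 6*i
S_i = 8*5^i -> [8, 40, 200, 1000, 5000]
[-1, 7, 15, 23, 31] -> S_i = -1 + 8*i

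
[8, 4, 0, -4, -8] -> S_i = 8 + -4*i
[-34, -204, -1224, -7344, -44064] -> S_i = -34*6^i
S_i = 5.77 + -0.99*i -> [5.77, 4.78, 3.79, 2.8, 1.81]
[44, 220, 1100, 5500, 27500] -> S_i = 44*5^i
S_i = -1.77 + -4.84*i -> [-1.77, -6.61, -11.45, -16.29, -21.13]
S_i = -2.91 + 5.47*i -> [-2.91, 2.56, 8.03, 13.5, 18.97]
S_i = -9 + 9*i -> [-9, 0, 9, 18, 27]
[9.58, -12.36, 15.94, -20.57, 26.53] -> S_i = 9.58*(-1.29)^i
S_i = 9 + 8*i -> [9, 17, 25, 33, 41]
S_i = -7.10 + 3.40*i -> [-7.1, -3.7, -0.3, 3.1, 6.5]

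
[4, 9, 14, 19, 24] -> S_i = 4 + 5*i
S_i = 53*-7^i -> [53, -371, 2597, -18179, 127253]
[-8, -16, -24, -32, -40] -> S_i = -8 + -8*i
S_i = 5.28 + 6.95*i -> [5.28, 12.23, 19.18, 26.13, 33.08]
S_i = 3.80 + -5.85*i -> [3.8, -2.05, -7.9, -13.75, -19.6]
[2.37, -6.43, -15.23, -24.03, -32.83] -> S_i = 2.37 + -8.80*i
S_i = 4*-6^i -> [4, -24, 144, -864, 5184]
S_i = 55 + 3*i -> [55, 58, 61, 64, 67]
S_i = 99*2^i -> [99, 198, 396, 792, 1584]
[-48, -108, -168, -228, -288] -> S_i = -48 + -60*i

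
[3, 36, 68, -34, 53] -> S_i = Random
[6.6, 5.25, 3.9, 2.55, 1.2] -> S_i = 6.60 + -1.35*i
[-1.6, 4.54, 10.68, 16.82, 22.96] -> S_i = -1.60 + 6.14*i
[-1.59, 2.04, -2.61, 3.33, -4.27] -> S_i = -1.59*(-1.28)^i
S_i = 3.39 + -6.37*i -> [3.39, -2.98, -9.35, -15.72, -22.09]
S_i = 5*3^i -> [5, 15, 45, 135, 405]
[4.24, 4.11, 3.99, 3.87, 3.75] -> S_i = 4.24*0.97^i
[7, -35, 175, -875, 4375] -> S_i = 7*-5^i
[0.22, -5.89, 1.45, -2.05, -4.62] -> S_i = Random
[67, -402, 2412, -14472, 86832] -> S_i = 67*-6^i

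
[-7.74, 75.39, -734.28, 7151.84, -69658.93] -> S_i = -7.74*(-9.74)^i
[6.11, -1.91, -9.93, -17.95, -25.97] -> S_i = 6.11 + -8.02*i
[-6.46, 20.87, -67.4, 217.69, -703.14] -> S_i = -6.46*(-3.23)^i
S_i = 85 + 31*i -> [85, 116, 147, 178, 209]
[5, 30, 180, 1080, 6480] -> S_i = 5*6^i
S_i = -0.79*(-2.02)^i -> [-0.79, 1.6, -3.22, 6.51, -13.15]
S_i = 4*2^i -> [4, 8, 16, 32, 64]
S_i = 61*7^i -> [61, 427, 2989, 20923, 146461]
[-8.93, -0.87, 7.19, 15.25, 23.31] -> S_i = -8.93 + 8.06*i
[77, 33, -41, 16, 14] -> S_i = Random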